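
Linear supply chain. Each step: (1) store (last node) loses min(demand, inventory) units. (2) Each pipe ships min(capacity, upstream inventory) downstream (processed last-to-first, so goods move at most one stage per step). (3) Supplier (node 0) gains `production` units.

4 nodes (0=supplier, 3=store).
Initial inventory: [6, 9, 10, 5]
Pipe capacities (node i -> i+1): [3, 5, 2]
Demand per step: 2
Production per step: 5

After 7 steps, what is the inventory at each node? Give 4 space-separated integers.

Step 1: demand=2,sold=2 ship[2->3]=2 ship[1->2]=5 ship[0->1]=3 prod=5 -> inv=[8 7 13 5]
Step 2: demand=2,sold=2 ship[2->3]=2 ship[1->2]=5 ship[0->1]=3 prod=5 -> inv=[10 5 16 5]
Step 3: demand=2,sold=2 ship[2->3]=2 ship[1->2]=5 ship[0->1]=3 prod=5 -> inv=[12 3 19 5]
Step 4: demand=2,sold=2 ship[2->3]=2 ship[1->2]=3 ship[0->1]=3 prod=5 -> inv=[14 3 20 5]
Step 5: demand=2,sold=2 ship[2->3]=2 ship[1->2]=3 ship[0->1]=3 prod=5 -> inv=[16 3 21 5]
Step 6: demand=2,sold=2 ship[2->3]=2 ship[1->2]=3 ship[0->1]=3 prod=5 -> inv=[18 3 22 5]
Step 7: demand=2,sold=2 ship[2->3]=2 ship[1->2]=3 ship[0->1]=3 prod=5 -> inv=[20 3 23 5]

20 3 23 5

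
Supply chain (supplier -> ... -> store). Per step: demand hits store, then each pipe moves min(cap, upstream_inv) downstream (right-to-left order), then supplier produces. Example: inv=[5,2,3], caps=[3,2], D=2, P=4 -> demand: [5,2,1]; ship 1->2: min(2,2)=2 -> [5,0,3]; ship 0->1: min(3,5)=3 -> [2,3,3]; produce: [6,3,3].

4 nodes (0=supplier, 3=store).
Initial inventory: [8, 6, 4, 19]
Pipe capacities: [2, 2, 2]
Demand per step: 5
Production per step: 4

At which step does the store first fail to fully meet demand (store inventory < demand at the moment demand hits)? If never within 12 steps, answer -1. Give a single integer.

Step 1: demand=5,sold=5 ship[2->3]=2 ship[1->2]=2 ship[0->1]=2 prod=4 -> [10 6 4 16]
Step 2: demand=5,sold=5 ship[2->3]=2 ship[1->2]=2 ship[0->1]=2 prod=4 -> [12 6 4 13]
Step 3: demand=5,sold=5 ship[2->3]=2 ship[1->2]=2 ship[0->1]=2 prod=4 -> [14 6 4 10]
Step 4: demand=5,sold=5 ship[2->3]=2 ship[1->2]=2 ship[0->1]=2 prod=4 -> [16 6 4 7]
Step 5: demand=5,sold=5 ship[2->3]=2 ship[1->2]=2 ship[0->1]=2 prod=4 -> [18 6 4 4]
Step 6: demand=5,sold=4 ship[2->3]=2 ship[1->2]=2 ship[0->1]=2 prod=4 -> [20 6 4 2]
Step 7: demand=5,sold=2 ship[2->3]=2 ship[1->2]=2 ship[0->1]=2 prod=4 -> [22 6 4 2]
Step 8: demand=5,sold=2 ship[2->3]=2 ship[1->2]=2 ship[0->1]=2 prod=4 -> [24 6 4 2]
Step 9: demand=5,sold=2 ship[2->3]=2 ship[1->2]=2 ship[0->1]=2 prod=4 -> [26 6 4 2]
Step 10: demand=5,sold=2 ship[2->3]=2 ship[1->2]=2 ship[0->1]=2 prod=4 -> [28 6 4 2]
Step 11: demand=5,sold=2 ship[2->3]=2 ship[1->2]=2 ship[0->1]=2 prod=4 -> [30 6 4 2]
Step 12: demand=5,sold=2 ship[2->3]=2 ship[1->2]=2 ship[0->1]=2 prod=4 -> [32 6 4 2]
First stockout at step 6

6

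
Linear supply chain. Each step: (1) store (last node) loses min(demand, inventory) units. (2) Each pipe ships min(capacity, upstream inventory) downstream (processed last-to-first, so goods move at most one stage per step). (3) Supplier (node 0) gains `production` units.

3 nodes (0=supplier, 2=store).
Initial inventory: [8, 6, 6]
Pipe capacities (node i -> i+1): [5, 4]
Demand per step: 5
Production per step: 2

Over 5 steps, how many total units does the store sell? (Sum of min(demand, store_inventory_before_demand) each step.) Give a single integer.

Step 1: sold=5 (running total=5) -> [5 7 5]
Step 2: sold=5 (running total=10) -> [2 8 4]
Step 3: sold=4 (running total=14) -> [2 6 4]
Step 4: sold=4 (running total=18) -> [2 4 4]
Step 5: sold=4 (running total=22) -> [2 2 4]

Answer: 22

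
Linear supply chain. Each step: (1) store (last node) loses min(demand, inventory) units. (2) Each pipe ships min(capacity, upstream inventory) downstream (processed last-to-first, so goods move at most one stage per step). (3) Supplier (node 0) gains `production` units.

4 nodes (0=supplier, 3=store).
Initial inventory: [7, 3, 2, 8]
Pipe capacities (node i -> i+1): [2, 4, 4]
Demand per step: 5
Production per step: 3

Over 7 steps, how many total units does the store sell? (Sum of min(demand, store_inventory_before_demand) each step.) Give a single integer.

Step 1: sold=5 (running total=5) -> [8 2 3 5]
Step 2: sold=5 (running total=10) -> [9 2 2 3]
Step 3: sold=3 (running total=13) -> [10 2 2 2]
Step 4: sold=2 (running total=15) -> [11 2 2 2]
Step 5: sold=2 (running total=17) -> [12 2 2 2]
Step 6: sold=2 (running total=19) -> [13 2 2 2]
Step 7: sold=2 (running total=21) -> [14 2 2 2]

Answer: 21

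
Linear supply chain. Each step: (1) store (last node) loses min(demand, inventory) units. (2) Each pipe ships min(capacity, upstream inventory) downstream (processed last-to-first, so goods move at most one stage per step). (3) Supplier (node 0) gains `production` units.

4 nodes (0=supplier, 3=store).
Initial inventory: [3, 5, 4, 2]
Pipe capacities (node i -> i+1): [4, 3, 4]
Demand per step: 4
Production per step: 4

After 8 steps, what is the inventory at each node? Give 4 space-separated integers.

Step 1: demand=4,sold=2 ship[2->3]=4 ship[1->2]=3 ship[0->1]=3 prod=4 -> inv=[4 5 3 4]
Step 2: demand=4,sold=4 ship[2->3]=3 ship[1->2]=3 ship[0->1]=4 prod=4 -> inv=[4 6 3 3]
Step 3: demand=4,sold=3 ship[2->3]=3 ship[1->2]=3 ship[0->1]=4 prod=4 -> inv=[4 7 3 3]
Step 4: demand=4,sold=3 ship[2->3]=3 ship[1->2]=3 ship[0->1]=4 prod=4 -> inv=[4 8 3 3]
Step 5: demand=4,sold=3 ship[2->3]=3 ship[1->2]=3 ship[0->1]=4 prod=4 -> inv=[4 9 3 3]
Step 6: demand=4,sold=3 ship[2->3]=3 ship[1->2]=3 ship[0->1]=4 prod=4 -> inv=[4 10 3 3]
Step 7: demand=4,sold=3 ship[2->3]=3 ship[1->2]=3 ship[0->1]=4 prod=4 -> inv=[4 11 3 3]
Step 8: demand=4,sold=3 ship[2->3]=3 ship[1->2]=3 ship[0->1]=4 prod=4 -> inv=[4 12 3 3]

4 12 3 3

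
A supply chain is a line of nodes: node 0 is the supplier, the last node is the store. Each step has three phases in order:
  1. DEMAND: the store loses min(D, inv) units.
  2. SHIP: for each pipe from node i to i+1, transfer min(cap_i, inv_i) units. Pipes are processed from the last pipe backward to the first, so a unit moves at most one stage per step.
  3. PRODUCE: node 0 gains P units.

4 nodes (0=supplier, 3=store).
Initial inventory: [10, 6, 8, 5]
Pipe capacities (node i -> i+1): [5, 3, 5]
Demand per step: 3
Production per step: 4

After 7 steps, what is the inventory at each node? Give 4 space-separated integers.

Step 1: demand=3,sold=3 ship[2->3]=5 ship[1->2]=3 ship[0->1]=5 prod=4 -> inv=[9 8 6 7]
Step 2: demand=3,sold=3 ship[2->3]=5 ship[1->2]=3 ship[0->1]=5 prod=4 -> inv=[8 10 4 9]
Step 3: demand=3,sold=3 ship[2->3]=4 ship[1->2]=3 ship[0->1]=5 prod=4 -> inv=[7 12 3 10]
Step 4: demand=3,sold=3 ship[2->3]=3 ship[1->2]=3 ship[0->1]=5 prod=4 -> inv=[6 14 3 10]
Step 5: demand=3,sold=3 ship[2->3]=3 ship[1->2]=3 ship[0->1]=5 prod=4 -> inv=[5 16 3 10]
Step 6: demand=3,sold=3 ship[2->3]=3 ship[1->2]=3 ship[0->1]=5 prod=4 -> inv=[4 18 3 10]
Step 7: demand=3,sold=3 ship[2->3]=3 ship[1->2]=3 ship[0->1]=4 prod=4 -> inv=[4 19 3 10]

4 19 3 10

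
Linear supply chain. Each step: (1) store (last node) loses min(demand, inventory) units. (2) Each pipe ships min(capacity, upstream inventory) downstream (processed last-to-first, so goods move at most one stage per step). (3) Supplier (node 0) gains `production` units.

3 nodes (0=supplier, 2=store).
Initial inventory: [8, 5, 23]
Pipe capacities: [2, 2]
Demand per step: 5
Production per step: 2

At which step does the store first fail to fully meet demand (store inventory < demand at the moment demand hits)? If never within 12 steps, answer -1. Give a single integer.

Step 1: demand=5,sold=5 ship[1->2]=2 ship[0->1]=2 prod=2 -> [8 5 20]
Step 2: demand=5,sold=5 ship[1->2]=2 ship[0->1]=2 prod=2 -> [8 5 17]
Step 3: demand=5,sold=5 ship[1->2]=2 ship[0->1]=2 prod=2 -> [8 5 14]
Step 4: demand=5,sold=5 ship[1->2]=2 ship[0->1]=2 prod=2 -> [8 5 11]
Step 5: demand=5,sold=5 ship[1->2]=2 ship[0->1]=2 prod=2 -> [8 5 8]
Step 6: demand=5,sold=5 ship[1->2]=2 ship[0->1]=2 prod=2 -> [8 5 5]
Step 7: demand=5,sold=5 ship[1->2]=2 ship[0->1]=2 prod=2 -> [8 5 2]
Step 8: demand=5,sold=2 ship[1->2]=2 ship[0->1]=2 prod=2 -> [8 5 2]
Step 9: demand=5,sold=2 ship[1->2]=2 ship[0->1]=2 prod=2 -> [8 5 2]
Step 10: demand=5,sold=2 ship[1->2]=2 ship[0->1]=2 prod=2 -> [8 5 2]
Step 11: demand=5,sold=2 ship[1->2]=2 ship[0->1]=2 prod=2 -> [8 5 2]
Step 12: demand=5,sold=2 ship[1->2]=2 ship[0->1]=2 prod=2 -> [8 5 2]
First stockout at step 8

8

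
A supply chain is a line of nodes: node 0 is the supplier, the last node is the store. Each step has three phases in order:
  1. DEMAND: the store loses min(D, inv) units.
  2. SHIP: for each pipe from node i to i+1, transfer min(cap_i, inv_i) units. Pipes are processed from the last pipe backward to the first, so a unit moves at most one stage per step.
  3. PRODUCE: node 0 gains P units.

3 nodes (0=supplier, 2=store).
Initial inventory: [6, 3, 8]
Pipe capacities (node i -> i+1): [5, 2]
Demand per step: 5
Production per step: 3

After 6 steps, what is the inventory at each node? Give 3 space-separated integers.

Step 1: demand=5,sold=5 ship[1->2]=2 ship[0->1]=5 prod=3 -> inv=[4 6 5]
Step 2: demand=5,sold=5 ship[1->2]=2 ship[0->1]=4 prod=3 -> inv=[3 8 2]
Step 3: demand=5,sold=2 ship[1->2]=2 ship[0->1]=3 prod=3 -> inv=[3 9 2]
Step 4: demand=5,sold=2 ship[1->2]=2 ship[0->1]=3 prod=3 -> inv=[3 10 2]
Step 5: demand=5,sold=2 ship[1->2]=2 ship[0->1]=3 prod=3 -> inv=[3 11 2]
Step 6: demand=5,sold=2 ship[1->2]=2 ship[0->1]=3 prod=3 -> inv=[3 12 2]

3 12 2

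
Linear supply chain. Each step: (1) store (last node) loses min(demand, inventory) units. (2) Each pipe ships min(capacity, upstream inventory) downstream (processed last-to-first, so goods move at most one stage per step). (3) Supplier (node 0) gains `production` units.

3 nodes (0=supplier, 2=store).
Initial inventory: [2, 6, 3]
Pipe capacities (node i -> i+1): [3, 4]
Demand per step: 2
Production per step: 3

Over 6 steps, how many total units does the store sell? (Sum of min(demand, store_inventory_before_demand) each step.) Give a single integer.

Step 1: sold=2 (running total=2) -> [3 4 5]
Step 2: sold=2 (running total=4) -> [3 3 7]
Step 3: sold=2 (running total=6) -> [3 3 8]
Step 4: sold=2 (running total=8) -> [3 3 9]
Step 5: sold=2 (running total=10) -> [3 3 10]
Step 6: sold=2 (running total=12) -> [3 3 11]

Answer: 12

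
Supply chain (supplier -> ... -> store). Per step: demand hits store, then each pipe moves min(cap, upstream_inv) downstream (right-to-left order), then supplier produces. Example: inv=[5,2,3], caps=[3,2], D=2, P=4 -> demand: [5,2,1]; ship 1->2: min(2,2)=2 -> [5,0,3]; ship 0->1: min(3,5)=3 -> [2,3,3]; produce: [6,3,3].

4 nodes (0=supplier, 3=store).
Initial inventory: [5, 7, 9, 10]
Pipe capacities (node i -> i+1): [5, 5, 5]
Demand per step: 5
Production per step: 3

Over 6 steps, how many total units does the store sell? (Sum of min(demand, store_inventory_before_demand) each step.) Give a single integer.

Step 1: sold=5 (running total=5) -> [3 7 9 10]
Step 2: sold=5 (running total=10) -> [3 5 9 10]
Step 3: sold=5 (running total=15) -> [3 3 9 10]
Step 4: sold=5 (running total=20) -> [3 3 7 10]
Step 5: sold=5 (running total=25) -> [3 3 5 10]
Step 6: sold=5 (running total=30) -> [3 3 3 10]

Answer: 30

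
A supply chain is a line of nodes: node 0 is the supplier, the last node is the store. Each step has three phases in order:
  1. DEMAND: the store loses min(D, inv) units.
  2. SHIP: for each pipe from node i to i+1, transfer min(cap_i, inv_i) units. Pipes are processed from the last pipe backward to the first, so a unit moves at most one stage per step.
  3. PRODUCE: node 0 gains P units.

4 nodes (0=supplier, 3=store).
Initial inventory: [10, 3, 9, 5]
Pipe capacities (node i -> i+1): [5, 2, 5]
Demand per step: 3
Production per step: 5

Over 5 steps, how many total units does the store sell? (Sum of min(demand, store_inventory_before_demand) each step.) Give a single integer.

Step 1: sold=3 (running total=3) -> [10 6 6 7]
Step 2: sold=3 (running total=6) -> [10 9 3 9]
Step 3: sold=3 (running total=9) -> [10 12 2 9]
Step 4: sold=3 (running total=12) -> [10 15 2 8]
Step 5: sold=3 (running total=15) -> [10 18 2 7]

Answer: 15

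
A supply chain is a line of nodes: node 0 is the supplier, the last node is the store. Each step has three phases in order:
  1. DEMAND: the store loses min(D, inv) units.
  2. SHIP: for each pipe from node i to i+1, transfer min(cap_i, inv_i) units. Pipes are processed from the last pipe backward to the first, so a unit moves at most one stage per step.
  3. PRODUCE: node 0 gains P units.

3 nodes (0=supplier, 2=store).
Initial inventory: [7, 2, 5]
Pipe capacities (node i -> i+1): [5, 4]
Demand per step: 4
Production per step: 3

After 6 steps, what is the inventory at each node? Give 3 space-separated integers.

Step 1: demand=4,sold=4 ship[1->2]=2 ship[0->1]=5 prod=3 -> inv=[5 5 3]
Step 2: demand=4,sold=3 ship[1->2]=4 ship[0->1]=5 prod=3 -> inv=[3 6 4]
Step 3: demand=4,sold=4 ship[1->2]=4 ship[0->1]=3 prod=3 -> inv=[3 5 4]
Step 4: demand=4,sold=4 ship[1->2]=4 ship[0->1]=3 prod=3 -> inv=[3 4 4]
Step 5: demand=4,sold=4 ship[1->2]=4 ship[0->1]=3 prod=3 -> inv=[3 3 4]
Step 6: demand=4,sold=4 ship[1->2]=3 ship[0->1]=3 prod=3 -> inv=[3 3 3]

3 3 3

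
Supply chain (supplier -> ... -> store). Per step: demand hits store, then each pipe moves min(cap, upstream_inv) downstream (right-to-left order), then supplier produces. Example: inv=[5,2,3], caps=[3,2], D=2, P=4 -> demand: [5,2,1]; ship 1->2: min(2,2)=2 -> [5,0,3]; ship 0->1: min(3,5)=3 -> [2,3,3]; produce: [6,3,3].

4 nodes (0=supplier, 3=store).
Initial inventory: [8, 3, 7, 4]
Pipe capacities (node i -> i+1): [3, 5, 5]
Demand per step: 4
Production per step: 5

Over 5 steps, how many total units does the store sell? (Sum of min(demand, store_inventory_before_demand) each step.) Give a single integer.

Answer: 20

Derivation:
Step 1: sold=4 (running total=4) -> [10 3 5 5]
Step 2: sold=4 (running total=8) -> [12 3 3 6]
Step 3: sold=4 (running total=12) -> [14 3 3 5]
Step 4: sold=4 (running total=16) -> [16 3 3 4]
Step 5: sold=4 (running total=20) -> [18 3 3 3]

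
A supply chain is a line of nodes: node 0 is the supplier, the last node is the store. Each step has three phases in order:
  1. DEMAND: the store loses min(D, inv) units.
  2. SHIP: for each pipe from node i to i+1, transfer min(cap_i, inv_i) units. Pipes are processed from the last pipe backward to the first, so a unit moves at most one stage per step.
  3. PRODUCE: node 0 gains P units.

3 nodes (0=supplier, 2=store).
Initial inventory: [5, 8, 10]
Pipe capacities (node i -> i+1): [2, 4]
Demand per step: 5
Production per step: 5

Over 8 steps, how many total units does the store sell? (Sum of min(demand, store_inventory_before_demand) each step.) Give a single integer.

Step 1: sold=5 (running total=5) -> [8 6 9]
Step 2: sold=5 (running total=10) -> [11 4 8]
Step 3: sold=5 (running total=15) -> [14 2 7]
Step 4: sold=5 (running total=20) -> [17 2 4]
Step 5: sold=4 (running total=24) -> [20 2 2]
Step 6: sold=2 (running total=26) -> [23 2 2]
Step 7: sold=2 (running total=28) -> [26 2 2]
Step 8: sold=2 (running total=30) -> [29 2 2]

Answer: 30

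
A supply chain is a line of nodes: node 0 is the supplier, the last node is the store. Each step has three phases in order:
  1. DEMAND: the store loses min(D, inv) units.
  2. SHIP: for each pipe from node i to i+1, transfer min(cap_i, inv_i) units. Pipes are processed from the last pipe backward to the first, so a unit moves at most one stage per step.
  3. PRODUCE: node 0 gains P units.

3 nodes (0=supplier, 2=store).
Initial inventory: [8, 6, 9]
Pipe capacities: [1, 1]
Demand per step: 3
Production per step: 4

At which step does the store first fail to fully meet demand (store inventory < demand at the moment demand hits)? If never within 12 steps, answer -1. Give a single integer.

Step 1: demand=3,sold=3 ship[1->2]=1 ship[0->1]=1 prod=4 -> [11 6 7]
Step 2: demand=3,sold=3 ship[1->2]=1 ship[0->1]=1 prod=4 -> [14 6 5]
Step 3: demand=3,sold=3 ship[1->2]=1 ship[0->1]=1 prod=4 -> [17 6 3]
Step 4: demand=3,sold=3 ship[1->2]=1 ship[0->1]=1 prod=4 -> [20 6 1]
Step 5: demand=3,sold=1 ship[1->2]=1 ship[0->1]=1 prod=4 -> [23 6 1]
Step 6: demand=3,sold=1 ship[1->2]=1 ship[0->1]=1 prod=4 -> [26 6 1]
Step 7: demand=3,sold=1 ship[1->2]=1 ship[0->1]=1 prod=4 -> [29 6 1]
Step 8: demand=3,sold=1 ship[1->2]=1 ship[0->1]=1 prod=4 -> [32 6 1]
Step 9: demand=3,sold=1 ship[1->2]=1 ship[0->1]=1 prod=4 -> [35 6 1]
Step 10: demand=3,sold=1 ship[1->2]=1 ship[0->1]=1 prod=4 -> [38 6 1]
Step 11: demand=3,sold=1 ship[1->2]=1 ship[0->1]=1 prod=4 -> [41 6 1]
Step 12: demand=3,sold=1 ship[1->2]=1 ship[0->1]=1 prod=4 -> [44 6 1]
First stockout at step 5

5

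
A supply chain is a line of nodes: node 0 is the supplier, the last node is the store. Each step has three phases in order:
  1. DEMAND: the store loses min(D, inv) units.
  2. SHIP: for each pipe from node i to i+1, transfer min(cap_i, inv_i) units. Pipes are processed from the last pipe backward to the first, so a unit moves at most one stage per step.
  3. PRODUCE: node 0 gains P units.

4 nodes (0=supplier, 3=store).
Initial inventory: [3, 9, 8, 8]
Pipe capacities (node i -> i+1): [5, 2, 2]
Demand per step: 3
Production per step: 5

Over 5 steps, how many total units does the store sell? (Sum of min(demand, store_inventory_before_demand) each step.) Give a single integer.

Answer: 15

Derivation:
Step 1: sold=3 (running total=3) -> [5 10 8 7]
Step 2: sold=3 (running total=6) -> [5 13 8 6]
Step 3: sold=3 (running total=9) -> [5 16 8 5]
Step 4: sold=3 (running total=12) -> [5 19 8 4]
Step 5: sold=3 (running total=15) -> [5 22 8 3]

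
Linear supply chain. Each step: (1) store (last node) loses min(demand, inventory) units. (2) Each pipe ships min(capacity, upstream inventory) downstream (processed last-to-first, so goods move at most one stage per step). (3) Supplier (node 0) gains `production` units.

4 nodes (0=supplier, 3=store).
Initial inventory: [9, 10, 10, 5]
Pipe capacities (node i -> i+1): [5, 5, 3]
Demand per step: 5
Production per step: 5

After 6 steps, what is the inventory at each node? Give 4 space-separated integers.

Step 1: demand=5,sold=5 ship[2->3]=3 ship[1->2]=5 ship[0->1]=5 prod=5 -> inv=[9 10 12 3]
Step 2: demand=5,sold=3 ship[2->3]=3 ship[1->2]=5 ship[0->1]=5 prod=5 -> inv=[9 10 14 3]
Step 3: demand=5,sold=3 ship[2->3]=3 ship[1->2]=5 ship[0->1]=5 prod=5 -> inv=[9 10 16 3]
Step 4: demand=5,sold=3 ship[2->3]=3 ship[1->2]=5 ship[0->1]=5 prod=5 -> inv=[9 10 18 3]
Step 5: demand=5,sold=3 ship[2->3]=3 ship[1->2]=5 ship[0->1]=5 prod=5 -> inv=[9 10 20 3]
Step 6: demand=5,sold=3 ship[2->3]=3 ship[1->2]=5 ship[0->1]=5 prod=5 -> inv=[9 10 22 3]

9 10 22 3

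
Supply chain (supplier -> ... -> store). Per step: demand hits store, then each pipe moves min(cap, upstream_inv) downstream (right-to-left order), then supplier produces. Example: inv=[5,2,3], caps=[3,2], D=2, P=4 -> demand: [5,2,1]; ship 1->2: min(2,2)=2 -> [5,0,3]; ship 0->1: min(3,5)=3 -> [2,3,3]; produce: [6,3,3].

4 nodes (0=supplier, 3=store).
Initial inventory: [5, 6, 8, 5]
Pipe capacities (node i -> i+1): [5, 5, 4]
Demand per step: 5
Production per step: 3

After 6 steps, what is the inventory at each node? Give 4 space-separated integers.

Step 1: demand=5,sold=5 ship[2->3]=4 ship[1->2]=5 ship[0->1]=5 prod=3 -> inv=[3 6 9 4]
Step 2: demand=5,sold=4 ship[2->3]=4 ship[1->2]=5 ship[0->1]=3 prod=3 -> inv=[3 4 10 4]
Step 3: demand=5,sold=4 ship[2->3]=4 ship[1->2]=4 ship[0->1]=3 prod=3 -> inv=[3 3 10 4]
Step 4: demand=5,sold=4 ship[2->3]=4 ship[1->2]=3 ship[0->1]=3 prod=3 -> inv=[3 3 9 4]
Step 5: demand=5,sold=4 ship[2->3]=4 ship[1->2]=3 ship[0->1]=3 prod=3 -> inv=[3 3 8 4]
Step 6: demand=5,sold=4 ship[2->3]=4 ship[1->2]=3 ship[0->1]=3 prod=3 -> inv=[3 3 7 4]

3 3 7 4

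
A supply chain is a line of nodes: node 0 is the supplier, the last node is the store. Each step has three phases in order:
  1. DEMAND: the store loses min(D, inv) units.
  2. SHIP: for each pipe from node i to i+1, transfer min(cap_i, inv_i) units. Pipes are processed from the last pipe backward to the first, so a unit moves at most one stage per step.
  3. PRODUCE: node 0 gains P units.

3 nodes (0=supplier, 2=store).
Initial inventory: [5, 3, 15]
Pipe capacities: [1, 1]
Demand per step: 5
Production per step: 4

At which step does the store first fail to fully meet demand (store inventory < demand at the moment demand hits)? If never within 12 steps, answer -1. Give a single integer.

Step 1: demand=5,sold=5 ship[1->2]=1 ship[0->1]=1 prod=4 -> [8 3 11]
Step 2: demand=5,sold=5 ship[1->2]=1 ship[0->1]=1 prod=4 -> [11 3 7]
Step 3: demand=5,sold=5 ship[1->2]=1 ship[0->1]=1 prod=4 -> [14 3 3]
Step 4: demand=5,sold=3 ship[1->2]=1 ship[0->1]=1 prod=4 -> [17 3 1]
Step 5: demand=5,sold=1 ship[1->2]=1 ship[0->1]=1 prod=4 -> [20 3 1]
Step 6: demand=5,sold=1 ship[1->2]=1 ship[0->1]=1 prod=4 -> [23 3 1]
Step 7: demand=5,sold=1 ship[1->2]=1 ship[0->1]=1 prod=4 -> [26 3 1]
Step 8: demand=5,sold=1 ship[1->2]=1 ship[0->1]=1 prod=4 -> [29 3 1]
Step 9: demand=5,sold=1 ship[1->2]=1 ship[0->1]=1 prod=4 -> [32 3 1]
Step 10: demand=5,sold=1 ship[1->2]=1 ship[0->1]=1 prod=4 -> [35 3 1]
Step 11: demand=5,sold=1 ship[1->2]=1 ship[0->1]=1 prod=4 -> [38 3 1]
Step 12: demand=5,sold=1 ship[1->2]=1 ship[0->1]=1 prod=4 -> [41 3 1]
First stockout at step 4

4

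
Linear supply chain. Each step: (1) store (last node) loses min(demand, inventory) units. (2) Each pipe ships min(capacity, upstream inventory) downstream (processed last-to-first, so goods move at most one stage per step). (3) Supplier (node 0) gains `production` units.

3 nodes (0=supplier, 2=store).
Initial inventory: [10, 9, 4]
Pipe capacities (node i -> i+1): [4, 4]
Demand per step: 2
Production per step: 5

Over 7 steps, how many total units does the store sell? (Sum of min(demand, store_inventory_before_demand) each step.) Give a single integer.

Step 1: sold=2 (running total=2) -> [11 9 6]
Step 2: sold=2 (running total=4) -> [12 9 8]
Step 3: sold=2 (running total=6) -> [13 9 10]
Step 4: sold=2 (running total=8) -> [14 9 12]
Step 5: sold=2 (running total=10) -> [15 9 14]
Step 6: sold=2 (running total=12) -> [16 9 16]
Step 7: sold=2 (running total=14) -> [17 9 18]

Answer: 14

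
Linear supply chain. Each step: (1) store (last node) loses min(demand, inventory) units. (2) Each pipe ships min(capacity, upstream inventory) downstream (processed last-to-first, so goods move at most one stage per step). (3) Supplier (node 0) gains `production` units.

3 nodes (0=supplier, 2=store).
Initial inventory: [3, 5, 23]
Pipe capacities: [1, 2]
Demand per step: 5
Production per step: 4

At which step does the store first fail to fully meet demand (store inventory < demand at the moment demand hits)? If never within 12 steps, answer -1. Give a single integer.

Step 1: demand=5,sold=5 ship[1->2]=2 ship[0->1]=1 prod=4 -> [6 4 20]
Step 2: demand=5,sold=5 ship[1->2]=2 ship[0->1]=1 prod=4 -> [9 3 17]
Step 3: demand=5,sold=5 ship[1->2]=2 ship[0->1]=1 prod=4 -> [12 2 14]
Step 4: demand=5,sold=5 ship[1->2]=2 ship[0->1]=1 prod=4 -> [15 1 11]
Step 5: demand=5,sold=5 ship[1->2]=1 ship[0->1]=1 prod=4 -> [18 1 7]
Step 6: demand=5,sold=5 ship[1->2]=1 ship[0->1]=1 prod=4 -> [21 1 3]
Step 7: demand=5,sold=3 ship[1->2]=1 ship[0->1]=1 prod=4 -> [24 1 1]
Step 8: demand=5,sold=1 ship[1->2]=1 ship[0->1]=1 prod=4 -> [27 1 1]
Step 9: demand=5,sold=1 ship[1->2]=1 ship[0->1]=1 prod=4 -> [30 1 1]
Step 10: demand=5,sold=1 ship[1->2]=1 ship[0->1]=1 prod=4 -> [33 1 1]
Step 11: demand=5,sold=1 ship[1->2]=1 ship[0->1]=1 prod=4 -> [36 1 1]
Step 12: demand=5,sold=1 ship[1->2]=1 ship[0->1]=1 prod=4 -> [39 1 1]
First stockout at step 7

7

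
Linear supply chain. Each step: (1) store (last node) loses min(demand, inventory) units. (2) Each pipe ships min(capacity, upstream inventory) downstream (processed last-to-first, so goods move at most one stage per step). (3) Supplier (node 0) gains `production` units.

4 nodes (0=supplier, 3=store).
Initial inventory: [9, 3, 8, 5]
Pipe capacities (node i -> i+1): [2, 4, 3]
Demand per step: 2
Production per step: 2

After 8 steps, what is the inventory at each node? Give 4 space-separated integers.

Step 1: demand=2,sold=2 ship[2->3]=3 ship[1->2]=3 ship[0->1]=2 prod=2 -> inv=[9 2 8 6]
Step 2: demand=2,sold=2 ship[2->3]=3 ship[1->2]=2 ship[0->1]=2 prod=2 -> inv=[9 2 7 7]
Step 3: demand=2,sold=2 ship[2->3]=3 ship[1->2]=2 ship[0->1]=2 prod=2 -> inv=[9 2 6 8]
Step 4: demand=2,sold=2 ship[2->3]=3 ship[1->2]=2 ship[0->1]=2 prod=2 -> inv=[9 2 5 9]
Step 5: demand=2,sold=2 ship[2->3]=3 ship[1->2]=2 ship[0->1]=2 prod=2 -> inv=[9 2 4 10]
Step 6: demand=2,sold=2 ship[2->3]=3 ship[1->2]=2 ship[0->1]=2 prod=2 -> inv=[9 2 3 11]
Step 7: demand=2,sold=2 ship[2->3]=3 ship[1->2]=2 ship[0->1]=2 prod=2 -> inv=[9 2 2 12]
Step 8: demand=2,sold=2 ship[2->3]=2 ship[1->2]=2 ship[0->1]=2 prod=2 -> inv=[9 2 2 12]

9 2 2 12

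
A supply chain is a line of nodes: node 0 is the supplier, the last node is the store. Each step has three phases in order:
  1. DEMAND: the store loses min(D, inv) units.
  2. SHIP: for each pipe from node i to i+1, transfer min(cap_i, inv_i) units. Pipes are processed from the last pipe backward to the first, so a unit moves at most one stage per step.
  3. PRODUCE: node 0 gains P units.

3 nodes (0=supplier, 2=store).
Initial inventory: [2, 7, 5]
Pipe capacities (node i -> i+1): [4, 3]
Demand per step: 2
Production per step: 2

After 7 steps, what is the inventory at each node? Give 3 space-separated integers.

Step 1: demand=2,sold=2 ship[1->2]=3 ship[0->1]=2 prod=2 -> inv=[2 6 6]
Step 2: demand=2,sold=2 ship[1->2]=3 ship[0->1]=2 prod=2 -> inv=[2 5 7]
Step 3: demand=2,sold=2 ship[1->2]=3 ship[0->1]=2 prod=2 -> inv=[2 4 8]
Step 4: demand=2,sold=2 ship[1->2]=3 ship[0->1]=2 prod=2 -> inv=[2 3 9]
Step 5: demand=2,sold=2 ship[1->2]=3 ship[0->1]=2 prod=2 -> inv=[2 2 10]
Step 6: demand=2,sold=2 ship[1->2]=2 ship[0->1]=2 prod=2 -> inv=[2 2 10]
Step 7: demand=2,sold=2 ship[1->2]=2 ship[0->1]=2 prod=2 -> inv=[2 2 10]

2 2 10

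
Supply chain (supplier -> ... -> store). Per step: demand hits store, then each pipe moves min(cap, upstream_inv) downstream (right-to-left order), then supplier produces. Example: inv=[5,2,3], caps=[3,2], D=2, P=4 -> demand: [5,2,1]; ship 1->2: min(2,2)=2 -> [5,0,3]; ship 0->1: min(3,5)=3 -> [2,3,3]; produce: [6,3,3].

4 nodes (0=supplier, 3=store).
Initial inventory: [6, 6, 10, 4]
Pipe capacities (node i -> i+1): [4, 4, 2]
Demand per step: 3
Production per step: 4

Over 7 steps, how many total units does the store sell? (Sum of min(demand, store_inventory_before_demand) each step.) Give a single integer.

Answer: 16

Derivation:
Step 1: sold=3 (running total=3) -> [6 6 12 3]
Step 2: sold=3 (running total=6) -> [6 6 14 2]
Step 3: sold=2 (running total=8) -> [6 6 16 2]
Step 4: sold=2 (running total=10) -> [6 6 18 2]
Step 5: sold=2 (running total=12) -> [6 6 20 2]
Step 6: sold=2 (running total=14) -> [6 6 22 2]
Step 7: sold=2 (running total=16) -> [6 6 24 2]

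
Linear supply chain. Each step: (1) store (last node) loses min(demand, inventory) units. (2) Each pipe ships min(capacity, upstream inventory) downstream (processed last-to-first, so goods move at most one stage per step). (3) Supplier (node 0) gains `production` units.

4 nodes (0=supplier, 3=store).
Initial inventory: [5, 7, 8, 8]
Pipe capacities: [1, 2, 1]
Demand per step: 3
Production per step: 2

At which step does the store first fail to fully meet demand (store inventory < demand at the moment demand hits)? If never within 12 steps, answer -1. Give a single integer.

Step 1: demand=3,sold=3 ship[2->3]=1 ship[1->2]=2 ship[0->1]=1 prod=2 -> [6 6 9 6]
Step 2: demand=3,sold=3 ship[2->3]=1 ship[1->2]=2 ship[0->1]=1 prod=2 -> [7 5 10 4]
Step 3: demand=3,sold=3 ship[2->3]=1 ship[1->2]=2 ship[0->1]=1 prod=2 -> [8 4 11 2]
Step 4: demand=3,sold=2 ship[2->3]=1 ship[1->2]=2 ship[0->1]=1 prod=2 -> [9 3 12 1]
Step 5: demand=3,sold=1 ship[2->3]=1 ship[1->2]=2 ship[0->1]=1 prod=2 -> [10 2 13 1]
Step 6: demand=3,sold=1 ship[2->3]=1 ship[1->2]=2 ship[0->1]=1 prod=2 -> [11 1 14 1]
Step 7: demand=3,sold=1 ship[2->3]=1 ship[1->2]=1 ship[0->1]=1 prod=2 -> [12 1 14 1]
Step 8: demand=3,sold=1 ship[2->3]=1 ship[1->2]=1 ship[0->1]=1 prod=2 -> [13 1 14 1]
Step 9: demand=3,sold=1 ship[2->3]=1 ship[1->2]=1 ship[0->1]=1 prod=2 -> [14 1 14 1]
Step 10: demand=3,sold=1 ship[2->3]=1 ship[1->2]=1 ship[0->1]=1 prod=2 -> [15 1 14 1]
Step 11: demand=3,sold=1 ship[2->3]=1 ship[1->2]=1 ship[0->1]=1 prod=2 -> [16 1 14 1]
Step 12: demand=3,sold=1 ship[2->3]=1 ship[1->2]=1 ship[0->1]=1 prod=2 -> [17 1 14 1]
First stockout at step 4

4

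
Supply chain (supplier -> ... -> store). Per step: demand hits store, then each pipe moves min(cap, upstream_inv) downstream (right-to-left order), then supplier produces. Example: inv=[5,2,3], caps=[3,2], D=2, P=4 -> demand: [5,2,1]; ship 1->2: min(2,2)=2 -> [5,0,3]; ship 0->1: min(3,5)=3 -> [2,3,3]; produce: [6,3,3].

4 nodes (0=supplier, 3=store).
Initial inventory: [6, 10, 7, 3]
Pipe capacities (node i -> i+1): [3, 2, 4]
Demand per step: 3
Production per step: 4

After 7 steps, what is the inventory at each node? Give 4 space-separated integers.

Step 1: demand=3,sold=3 ship[2->3]=4 ship[1->2]=2 ship[0->1]=3 prod=4 -> inv=[7 11 5 4]
Step 2: demand=3,sold=3 ship[2->3]=4 ship[1->2]=2 ship[0->1]=3 prod=4 -> inv=[8 12 3 5]
Step 3: demand=3,sold=3 ship[2->3]=3 ship[1->2]=2 ship[0->1]=3 prod=4 -> inv=[9 13 2 5]
Step 4: demand=3,sold=3 ship[2->3]=2 ship[1->2]=2 ship[0->1]=3 prod=4 -> inv=[10 14 2 4]
Step 5: demand=3,sold=3 ship[2->3]=2 ship[1->2]=2 ship[0->1]=3 prod=4 -> inv=[11 15 2 3]
Step 6: demand=3,sold=3 ship[2->3]=2 ship[1->2]=2 ship[0->1]=3 prod=4 -> inv=[12 16 2 2]
Step 7: demand=3,sold=2 ship[2->3]=2 ship[1->2]=2 ship[0->1]=3 prod=4 -> inv=[13 17 2 2]

13 17 2 2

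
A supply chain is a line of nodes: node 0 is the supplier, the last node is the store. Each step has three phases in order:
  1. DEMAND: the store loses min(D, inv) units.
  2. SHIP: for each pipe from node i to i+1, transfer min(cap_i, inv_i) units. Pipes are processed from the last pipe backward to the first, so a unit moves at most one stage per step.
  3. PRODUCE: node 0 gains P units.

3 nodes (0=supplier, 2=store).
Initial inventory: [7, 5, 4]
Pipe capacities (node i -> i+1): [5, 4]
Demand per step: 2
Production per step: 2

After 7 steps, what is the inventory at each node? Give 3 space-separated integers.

Step 1: demand=2,sold=2 ship[1->2]=4 ship[0->1]=5 prod=2 -> inv=[4 6 6]
Step 2: demand=2,sold=2 ship[1->2]=4 ship[0->1]=4 prod=2 -> inv=[2 6 8]
Step 3: demand=2,sold=2 ship[1->2]=4 ship[0->1]=2 prod=2 -> inv=[2 4 10]
Step 4: demand=2,sold=2 ship[1->2]=4 ship[0->1]=2 prod=2 -> inv=[2 2 12]
Step 5: demand=2,sold=2 ship[1->2]=2 ship[0->1]=2 prod=2 -> inv=[2 2 12]
Step 6: demand=2,sold=2 ship[1->2]=2 ship[0->1]=2 prod=2 -> inv=[2 2 12]
Step 7: demand=2,sold=2 ship[1->2]=2 ship[0->1]=2 prod=2 -> inv=[2 2 12]

2 2 12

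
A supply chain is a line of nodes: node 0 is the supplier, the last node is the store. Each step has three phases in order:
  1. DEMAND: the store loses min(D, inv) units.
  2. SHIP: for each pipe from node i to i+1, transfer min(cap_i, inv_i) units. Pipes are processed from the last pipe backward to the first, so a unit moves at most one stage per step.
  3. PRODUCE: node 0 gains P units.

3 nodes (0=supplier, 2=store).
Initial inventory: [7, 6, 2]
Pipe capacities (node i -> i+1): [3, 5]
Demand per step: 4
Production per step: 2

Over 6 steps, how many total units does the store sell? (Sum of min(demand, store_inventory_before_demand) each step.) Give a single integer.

Step 1: sold=2 (running total=2) -> [6 4 5]
Step 2: sold=4 (running total=6) -> [5 3 5]
Step 3: sold=4 (running total=10) -> [4 3 4]
Step 4: sold=4 (running total=14) -> [3 3 3]
Step 5: sold=3 (running total=17) -> [2 3 3]
Step 6: sold=3 (running total=20) -> [2 2 3]

Answer: 20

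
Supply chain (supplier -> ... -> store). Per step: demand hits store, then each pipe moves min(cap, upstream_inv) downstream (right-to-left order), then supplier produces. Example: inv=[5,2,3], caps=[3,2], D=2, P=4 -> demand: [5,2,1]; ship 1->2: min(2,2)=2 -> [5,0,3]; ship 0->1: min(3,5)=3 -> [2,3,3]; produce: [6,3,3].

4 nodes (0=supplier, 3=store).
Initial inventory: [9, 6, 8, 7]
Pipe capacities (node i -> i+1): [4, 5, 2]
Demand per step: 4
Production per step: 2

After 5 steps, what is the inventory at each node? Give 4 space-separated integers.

Step 1: demand=4,sold=4 ship[2->3]=2 ship[1->2]=5 ship[0->1]=4 prod=2 -> inv=[7 5 11 5]
Step 2: demand=4,sold=4 ship[2->3]=2 ship[1->2]=5 ship[0->1]=4 prod=2 -> inv=[5 4 14 3]
Step 3: demand=4,sold=3 ship[2->3]=2 ship[1->2]=4 ship[0->1]=4 prod=2 -> inv=[3 4 16 2]
Step 4: demand=4,sold=2 ship[2->3]=2 ship[1->2]=4 ship[0->1]=3 prod=2 -> inv=[2 3 18 2]
Step 5: demand=4,sold=2 ship[2->3]=2 ship[1->2]=3 ship[0->1]=2 prod=2 -> inv=[2 2 19 2]

2 2 19 2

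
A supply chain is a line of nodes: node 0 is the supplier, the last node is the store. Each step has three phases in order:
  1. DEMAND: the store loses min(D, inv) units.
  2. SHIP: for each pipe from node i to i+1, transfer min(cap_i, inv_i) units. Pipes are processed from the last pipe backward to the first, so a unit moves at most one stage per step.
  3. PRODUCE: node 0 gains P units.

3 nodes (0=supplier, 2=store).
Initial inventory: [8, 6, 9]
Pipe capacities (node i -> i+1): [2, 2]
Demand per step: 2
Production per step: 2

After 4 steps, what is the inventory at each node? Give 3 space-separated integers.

Step 1: demand=2,sold=2 ship[1->2]=2 ship[0->1]=2 prod=2 -> inv=[8 6 9]
Step 2: demand=2,sold=2 ship[1->2]=2 ship[0->1]=2 prod=2 -> inv=[8 6 9]
Step 3: demand=2,sold=2 ship[1->2]=2 ship[0->1]=2 prod=2 -> inv=[8 6 9]
Step 4: demand=2,sold=2 ship[1->2]=2 ship[0->1]=2 prod=2 -> inv=[8 6 9]

8 6 9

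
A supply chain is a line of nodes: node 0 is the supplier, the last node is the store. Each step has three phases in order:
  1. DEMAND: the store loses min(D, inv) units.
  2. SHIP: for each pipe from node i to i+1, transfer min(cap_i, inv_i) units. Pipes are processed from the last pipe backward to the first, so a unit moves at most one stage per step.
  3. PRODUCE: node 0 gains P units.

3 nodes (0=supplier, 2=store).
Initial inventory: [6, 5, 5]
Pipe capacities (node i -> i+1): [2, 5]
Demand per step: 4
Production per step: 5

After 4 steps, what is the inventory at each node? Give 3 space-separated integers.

Step 1: demand=4,sold=4 ship[1->2]=5 ship[0->1]=2 prod=5 -> inv=[9 2 6]
Step 2: demand=4,sold=4 ship[1->2]=2 ship[0->1]=2 prod=5 -> inv=[12 2 4]
Step 3: demand=4,sold=4 ship[1->2]=2 ship[0->1]=2 prod=5 -> inv=[15 2 2]
Step 4: demand=4,sold=2 ship[1->2]=2 ship[0->1]=2 prod=5 -> inv=[18 2 2]

18 2 2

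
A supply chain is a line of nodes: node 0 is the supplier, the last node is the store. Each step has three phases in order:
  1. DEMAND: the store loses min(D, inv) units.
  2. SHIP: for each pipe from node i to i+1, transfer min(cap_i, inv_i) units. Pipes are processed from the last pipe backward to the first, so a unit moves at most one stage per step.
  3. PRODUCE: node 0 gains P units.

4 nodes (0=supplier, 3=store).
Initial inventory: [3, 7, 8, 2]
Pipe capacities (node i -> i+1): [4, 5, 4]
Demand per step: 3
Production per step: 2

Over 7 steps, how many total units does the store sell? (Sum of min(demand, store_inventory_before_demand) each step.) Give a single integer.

Answer: 20

Derivation:
Step 1: sold=2 (running total=2) -> [2 5 9 4]
Step 2: sold=3 (running total=5) -> [2 2 10 5]
Step 3: sold=3 (running total=8) -> [2 2 8 6]
Step 4: sold=3 (running total=11) -> [2 2 6 7]
Step 5: sold=3 (running total=14) -> [2 2 4 8]
Step 6: sold=3 (running total=17) -> [2 2 2 9]
Step 7: sold=3 (running total=20) -> [2 2 2 8]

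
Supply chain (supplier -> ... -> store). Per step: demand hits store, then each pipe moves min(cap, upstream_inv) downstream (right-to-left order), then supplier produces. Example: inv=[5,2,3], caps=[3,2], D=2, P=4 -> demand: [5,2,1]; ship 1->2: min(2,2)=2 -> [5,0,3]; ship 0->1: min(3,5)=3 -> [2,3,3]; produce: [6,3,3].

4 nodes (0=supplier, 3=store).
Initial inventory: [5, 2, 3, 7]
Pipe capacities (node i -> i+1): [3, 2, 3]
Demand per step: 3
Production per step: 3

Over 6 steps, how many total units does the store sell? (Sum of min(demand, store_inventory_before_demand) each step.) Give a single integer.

Answer: 18

Derivation:
Step 1: sold=3 (running total=3) -> [5 3 2 7]
Step 2: sold=3 (running total=6) -> [5 4 2 6]
Step 3: sold=3 (running total=9) -> [5 5 2 5]
Step 4: sold=3 (running total=12) -> [5 6 2 4]
Step 5: sold=3 (running total=15) -> [5 7 2 3]
Step 6: sold=3 (running total=18) -> [5 8 2 2]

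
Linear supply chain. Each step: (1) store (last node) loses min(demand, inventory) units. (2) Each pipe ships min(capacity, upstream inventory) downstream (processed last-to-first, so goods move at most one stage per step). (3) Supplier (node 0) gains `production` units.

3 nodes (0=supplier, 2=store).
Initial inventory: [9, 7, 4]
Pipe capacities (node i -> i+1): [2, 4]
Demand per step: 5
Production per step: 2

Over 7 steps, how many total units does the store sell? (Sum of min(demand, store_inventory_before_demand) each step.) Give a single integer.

Step 1: sold=4 (running total=4) -> [9 5 4]
Step 2: sold=4 (running total=8) -> [9 3 4]
Step 3: sold=4 (running total=12) -> [9 2 3]
Step 4: sold=3 (running total=15) -> [9 2 2]
Step 5: sold=2 (running total=17) -> [9 2 2]
Step 6: sold=2 (running total=19) -> [9 2 2]
Step 7: sold=2 (running total=21) -> [9 2 2]

Answer: 21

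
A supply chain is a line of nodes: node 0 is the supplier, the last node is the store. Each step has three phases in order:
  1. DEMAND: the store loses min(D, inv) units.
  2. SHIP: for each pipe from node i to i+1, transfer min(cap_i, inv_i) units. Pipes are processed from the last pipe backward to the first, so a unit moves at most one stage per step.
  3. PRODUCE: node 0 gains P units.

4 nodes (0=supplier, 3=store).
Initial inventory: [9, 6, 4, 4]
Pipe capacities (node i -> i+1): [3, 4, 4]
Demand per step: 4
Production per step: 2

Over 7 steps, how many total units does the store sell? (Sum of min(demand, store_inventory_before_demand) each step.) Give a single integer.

Step 1: sold=4 (running total=4) -> [8 5 4 4]
Step 2: sold=4 (running total=8) -> [7 4 4 4]
Step 3: sold=4 (running total=12) -> [6 3 4 4]
Step 4: sold=4 (running total=16) -> [5 3 3 4]
Step 5: sold=4 (running total=20) -> [4 3 3 3]
Step 6: sold=3 (running total=23) -> [3 3 3 3]
Step 7: sold=3 (running total=26) -> [2 3 3 3]

Answer: 26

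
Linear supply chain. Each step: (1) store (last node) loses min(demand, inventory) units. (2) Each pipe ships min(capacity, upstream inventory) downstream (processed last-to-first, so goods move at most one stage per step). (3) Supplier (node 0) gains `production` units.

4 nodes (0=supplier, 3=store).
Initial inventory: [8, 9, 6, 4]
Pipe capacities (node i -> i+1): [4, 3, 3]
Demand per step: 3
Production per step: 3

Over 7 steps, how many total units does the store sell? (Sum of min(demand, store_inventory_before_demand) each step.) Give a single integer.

Answer: 21

Derivation:
Step 1: sold=3 (running total=3) -> [7 10 6 4]
Step 2: sold=3 (running total=6) -> [6 11 6 4]
Step 3: sold=3 (running total=9) -> [5 12 6 4]
Step 4: sold=3 (running total=12) -> [4 13 6 4]
Step 5: sold=3 (running total=15) -> [3 14 6 4]
Step 6: sold=3 (running total=18) -> [3 14 6 4]
Step 7: sold=3 (running total=21) -> [3 14 6 4]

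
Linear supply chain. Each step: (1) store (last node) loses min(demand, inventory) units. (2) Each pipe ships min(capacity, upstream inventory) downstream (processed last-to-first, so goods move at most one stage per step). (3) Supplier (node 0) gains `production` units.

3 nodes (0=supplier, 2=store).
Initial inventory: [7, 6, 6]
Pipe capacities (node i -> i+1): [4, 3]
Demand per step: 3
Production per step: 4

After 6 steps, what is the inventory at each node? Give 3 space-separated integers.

Step 1: demand=3,sold=3 ship[1->2]=3 ship[0->1]=4 prod=4 -> inv=[7 7 6]
Step 2: demand=3,sold=3 ship[1->2]=3 ship[0->1]=4 prod=4 -> inv=[7 8 6]
Step 3: demand=3,sold=3 ship[1->2]=3 ship[0->1]=4 prod=4 -> inv=[7 9 6]
Step 4: demand=3,sold=3 ship[1->2]=3 ship[0->1]=4 prod=4 -> inv=[7 10 6]
Step 5: demand=3,sold=3 ship[1->2]=3 ship[0->1]=4 prod=4 -> inv=[7 11 6]
Step 6: demand=3,sold=3 ship[1->2]=3 ship[0->1]=4 prod=4 -> inv=[7 12 6]

7 12 6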